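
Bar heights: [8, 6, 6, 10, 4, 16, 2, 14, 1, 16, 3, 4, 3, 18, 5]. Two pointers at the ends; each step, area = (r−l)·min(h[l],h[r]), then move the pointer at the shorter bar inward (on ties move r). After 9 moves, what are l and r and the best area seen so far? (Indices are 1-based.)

l=1 r=15: min(8,5)*14=70 best=70 *, r--
l=1 r=14: min(8,18)*13=104 best=104 *, l++
l=2 r=14: min(6,18)*12=72 best=104, l++
l=3 r=14: min(6,18)*11=66 best=104, l++
l=4 r=14: min(10,18)*10=100 best=104, l++
l=5 r=14: min(4,18)*9=36 best=104, l++
l=6 r=14: min(16,18)*8=128 best=128 *, l++
l=7 r=14: min(2,18)*7=14 best=128, l++
l=8 r=14: min(14,18)*6=84 best=128, l++

l=9, r=14, best area=128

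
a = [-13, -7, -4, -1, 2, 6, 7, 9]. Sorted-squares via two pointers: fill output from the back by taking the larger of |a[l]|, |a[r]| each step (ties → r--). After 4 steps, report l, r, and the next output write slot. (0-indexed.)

[0,7] |-13|>|9| out[7]=169 → l++
[1,7] |-7|<=|9| out[6]=81 → r--
[1,6] |-7|<=|7| out[5]=49 → r--
[1,5] |-7|>|6| out[4]=49 → l++

l=2, r=5, next write slot=3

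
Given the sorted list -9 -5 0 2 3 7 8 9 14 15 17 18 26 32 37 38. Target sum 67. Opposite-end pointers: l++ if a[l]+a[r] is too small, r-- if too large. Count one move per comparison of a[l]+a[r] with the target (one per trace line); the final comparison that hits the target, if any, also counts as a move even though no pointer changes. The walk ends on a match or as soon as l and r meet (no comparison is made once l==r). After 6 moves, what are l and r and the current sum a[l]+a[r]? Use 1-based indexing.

l=1 r=16: -9+38=29 <67, l++
l=2 r=16: -5+38=33 <67, l++
l=3 r=16: 0+38=38 <67, l++
l=4 r=16: 2+38=40 <67, l++
l=5 r=16: 3+38=41 <67, l++
l=6 r=16: 7+38=45 <67, l++

l=7, r=16, sum=46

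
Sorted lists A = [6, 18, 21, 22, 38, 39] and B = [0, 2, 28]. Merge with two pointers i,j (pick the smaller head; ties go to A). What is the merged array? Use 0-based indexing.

i=0 j=0: A[i]=6>B[j]=0 take 0, j++
i=0 j=1: A[i]=6>B[j]=2 take 2, j++
i=0 j=2: A[i]=6<=B[j]=28 take 6, i++
i=1 j=2: A[i]=18<=B[j]=28 take 18, i++
i=2 j=2: A[i]=21<=B[j]=28 take 21, i++
i=3 j=2: A[i]=22<=B[j]=28 take 22, i++
i=4 j=2: A[i]=38>B[j]=28 take 28, j++
i=4 j=3: B done, take A[i]=38, i++
i=5 j=3: B done, take A[i]=39, i++

[0, 2, 6, 18, 21, 22, 28, 38, 39]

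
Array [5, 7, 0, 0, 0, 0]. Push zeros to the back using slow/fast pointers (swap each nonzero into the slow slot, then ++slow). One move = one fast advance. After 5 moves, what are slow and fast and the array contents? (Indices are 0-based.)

slow=0 fast=0: a[fast]=5≠0 swap→a[0]=5, slow++,fast++
slow=1 fast=1: a[fast]=7≠0 swap→a[1]=7, slow++,fast++
slow=2 fast=2: a[fast]=0, fast++
slow=2 fast=3: a[fast]=0, fast++
slow=2 fast=4: a[fast]=0, fast++

slow=2, fast=5, a=[5, 7, 0, 0, 0, 0]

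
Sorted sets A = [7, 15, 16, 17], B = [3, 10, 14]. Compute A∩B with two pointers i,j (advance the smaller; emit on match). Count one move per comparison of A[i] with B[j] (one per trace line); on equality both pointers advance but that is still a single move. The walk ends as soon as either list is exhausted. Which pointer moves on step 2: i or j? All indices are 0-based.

i

[i=0,j=0] 7>3 → j++
[i=0,j=1] 7<10 → i++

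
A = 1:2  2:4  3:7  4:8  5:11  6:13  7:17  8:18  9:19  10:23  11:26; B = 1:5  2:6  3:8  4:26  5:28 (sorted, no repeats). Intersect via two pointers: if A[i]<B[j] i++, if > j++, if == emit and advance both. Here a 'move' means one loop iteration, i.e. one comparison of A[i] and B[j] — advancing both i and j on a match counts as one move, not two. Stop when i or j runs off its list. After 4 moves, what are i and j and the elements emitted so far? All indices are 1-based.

i=1 j=1: 2<5, i++
i=2 j=1: 4<5, i++
i=3 j=1: 7>5, j++
i=3 j=2: 7>6, j++

i=3, j=3, emitted=[]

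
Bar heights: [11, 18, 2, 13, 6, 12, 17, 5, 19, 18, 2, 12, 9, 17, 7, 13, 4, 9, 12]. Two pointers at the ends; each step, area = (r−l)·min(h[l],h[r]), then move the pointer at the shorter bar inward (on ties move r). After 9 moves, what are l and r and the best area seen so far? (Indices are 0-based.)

[0,18] min(11,12)*18=198 best=198 * → l++
[1,18] min(18,12)*17=204 best=204 * → r--
[1,17] min(18,9)*16=144 best=204 → r--
[1,16] min(18,4)*15=60 best=204 → r--
[1,15] min(18,13)*14=182 best=204 → r--
[1,14] min(18,7)*13=91 best=204 → r--
[1,13] min(18,17)*12=204 best=204 → r--
[1,12] min(18,9)*11=99 best=204 → r--
[1,11] min(18,12)*10=120 best=204 → r--

l=1, r=10, best area=204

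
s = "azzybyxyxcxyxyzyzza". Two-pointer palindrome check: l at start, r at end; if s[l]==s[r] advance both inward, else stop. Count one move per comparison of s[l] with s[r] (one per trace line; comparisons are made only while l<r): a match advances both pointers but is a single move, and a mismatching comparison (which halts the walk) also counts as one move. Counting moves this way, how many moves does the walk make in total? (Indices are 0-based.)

[0,18] 'a'=='a' → l++,r--
[1,17] 'z'=='z' → l++,r--
[2,16] 'z'=='z' → l++,r--
[3,15] 'y'=='y' → l++,r--
[4,14] 'b'!='z' → stop

5 moves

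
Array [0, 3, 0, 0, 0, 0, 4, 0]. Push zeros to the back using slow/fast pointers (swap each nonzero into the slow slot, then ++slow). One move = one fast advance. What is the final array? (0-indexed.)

[3, 4, 0, 0, 0, 0, 0, 0]

(s=0,f=0) a[fast]=0 → fast++
(s=0,f=1) a[fast]=3≠0 swap→a[0]=3 → slow++,fast++
(s=1,f=2) a[fast]=0 → fast++
(s=1,f=3) a[fast]=0 → fast++
(s=1,f=4) a[fast]=0 → fast++
(s=1,f=5) a[fast]=0 → fast++
(s=1,f=6) a[fast]=4≠0 swap→a[1]=4 → slow++,fast++
(s=2,f=7) a[fast]=0 → fast++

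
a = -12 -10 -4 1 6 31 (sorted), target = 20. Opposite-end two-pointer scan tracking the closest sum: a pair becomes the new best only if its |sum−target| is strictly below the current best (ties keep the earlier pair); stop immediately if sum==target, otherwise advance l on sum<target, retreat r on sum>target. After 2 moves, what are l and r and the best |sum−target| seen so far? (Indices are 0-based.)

[0,5] -12+31=19 d=1 * → l++
[1,5] -10+31=21 d=1 → r--

l=1, r=4, best |Δ|=1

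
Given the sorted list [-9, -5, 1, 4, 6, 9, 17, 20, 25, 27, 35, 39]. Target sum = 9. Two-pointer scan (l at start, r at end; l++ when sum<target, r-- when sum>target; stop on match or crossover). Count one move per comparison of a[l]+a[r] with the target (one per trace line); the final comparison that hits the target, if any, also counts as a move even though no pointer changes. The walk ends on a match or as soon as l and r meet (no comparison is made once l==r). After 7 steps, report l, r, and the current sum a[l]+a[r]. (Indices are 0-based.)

l=0 r=11: -9+39=30 >9, r--
l=0 r=10: -9+35=26 >9, r--
l=0 r=9: -9+27=18 >9, r--
l=0 r=8: -9+25=16 >9, r--
l=0 r=7: -9+20=11 >9, r--
l=0 r=6: -9+17=8 <9, l++
l=1 r=6: -5+17=12 >9, r--

l=1, r=5, sum=4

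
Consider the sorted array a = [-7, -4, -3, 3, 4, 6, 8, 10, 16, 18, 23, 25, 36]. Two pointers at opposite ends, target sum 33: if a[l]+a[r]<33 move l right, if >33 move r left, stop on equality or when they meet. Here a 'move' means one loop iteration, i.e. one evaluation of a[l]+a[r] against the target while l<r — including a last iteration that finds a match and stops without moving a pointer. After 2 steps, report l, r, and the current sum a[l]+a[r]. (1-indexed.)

[1,13] -7+36=29 <33 → l++
[2,13] -4+36=32 <33 → l++

l=3, r=13, sum=33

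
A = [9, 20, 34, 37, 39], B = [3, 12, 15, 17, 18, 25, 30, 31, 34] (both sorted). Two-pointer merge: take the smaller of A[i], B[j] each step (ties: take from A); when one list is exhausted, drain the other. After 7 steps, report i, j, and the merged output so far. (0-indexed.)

i=2, j=5, merged so far=[3, 9, 12, 15, 17, 18, 20]

[i=0,j=0] A[i]=9>B[j]=3 take 3 → j++
[i=0,j=1] A[i]=9<=B[j]=12 take 9 → i++
[i=1,j=1] A[i]=20>B[j]=12 take 12 → j++
[i=1,j=2] A[i]=20>B[j]=15 take 15 → j++
[i=1,j=3] A[i]=20>B[j]=17 take 17 → j++
[i=1,j=4] A[i]=20>B[j]=18 take 18 → j++
[i=1,j=5] A[i]=20<=B[j]=25 take 20 → i++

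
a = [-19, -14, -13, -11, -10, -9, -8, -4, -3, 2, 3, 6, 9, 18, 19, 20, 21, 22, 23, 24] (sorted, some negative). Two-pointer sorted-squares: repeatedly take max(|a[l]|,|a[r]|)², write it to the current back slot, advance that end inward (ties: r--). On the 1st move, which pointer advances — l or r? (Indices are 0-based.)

r

[0,19] |-19|<=|24| out[19]=576 → r--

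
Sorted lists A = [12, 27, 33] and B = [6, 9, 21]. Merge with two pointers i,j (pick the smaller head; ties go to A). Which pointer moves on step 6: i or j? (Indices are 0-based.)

[i=0,j=0] A[i]=12>B[j]=6 take 6 → j++
[i=0,j=1] A[i]=12>B[j]=9 take 9 → j++
[i=0,j=2] A[i]=12<=B[j]=21 take 12 → i++
[i=1,j=2] A[i]=27>B[j]=21 take 21 → j++
[i=1,j=3] B done, take A[i]=27 → i++
[i=2,j=3] B done, take A[i]=33 → i++

i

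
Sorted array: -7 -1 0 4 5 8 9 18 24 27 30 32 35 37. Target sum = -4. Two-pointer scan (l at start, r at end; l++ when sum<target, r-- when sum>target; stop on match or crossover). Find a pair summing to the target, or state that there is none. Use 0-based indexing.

l=0 r=13: -7+37=30 >-4, r--
l=0 r=12: -7+35=28 >-4, r--
l=0 r=11: -7+32=25 >-4, r--
l=0 r=10: -7+30=23 >-4, r--
l=0 r=9: -7+27=20 >-4, r--
l=0 r=8: -7+24=17 >-4, r--
l=0 r=7: -7+18=11 >-4, r--
l=0 r=6: -7+9=2 >-4, r--
l=0 r=5: -7+8=1 >-4, r--
l=0 r=4: -7+5=-2 >-4, r--
l=0 r=3: -7+4=-3 >-4, r--
l=0 r=2: -7+0=-7 <-4, l++
l=1 r=2: -1+0=-1 >-4, r--

no pair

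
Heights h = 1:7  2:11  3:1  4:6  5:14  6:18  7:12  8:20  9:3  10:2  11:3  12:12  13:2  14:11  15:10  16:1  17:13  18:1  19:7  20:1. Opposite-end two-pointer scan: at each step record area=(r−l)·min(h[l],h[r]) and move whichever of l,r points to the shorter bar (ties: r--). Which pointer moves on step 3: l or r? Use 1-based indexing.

[1,20] min(7,1)*19=19 best=19 * → r--
[1,19] min(7,7)*18=126 best=126 * → r--
[1,18] min(7,1)*17=17 best=126 → r--

r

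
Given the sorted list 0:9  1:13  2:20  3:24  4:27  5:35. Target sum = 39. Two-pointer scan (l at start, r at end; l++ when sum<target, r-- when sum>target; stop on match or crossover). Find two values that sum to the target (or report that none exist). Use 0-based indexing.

no pair

l=0 r=5: 9+35=44 >39, r--
l=0 r=4: 9+27=36 <39, l++
l=1 r=4: 13+27=40 >39, r--
l=1 r=3: 13+24=37 <39, l++
l=2 r=3: 20+24=44 >39, r--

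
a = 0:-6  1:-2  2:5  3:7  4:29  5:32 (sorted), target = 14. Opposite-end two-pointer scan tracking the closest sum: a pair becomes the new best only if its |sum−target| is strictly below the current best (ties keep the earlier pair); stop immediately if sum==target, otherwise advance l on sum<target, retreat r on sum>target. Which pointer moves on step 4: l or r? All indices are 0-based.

l

[0,5] -6+32=26 d=12 * → r--
[0,4] -6+29=23 d=9 * → r--
[0,3] -6+7=1 d=13 → l++
[1,3] -2+7=5 d=9 → l++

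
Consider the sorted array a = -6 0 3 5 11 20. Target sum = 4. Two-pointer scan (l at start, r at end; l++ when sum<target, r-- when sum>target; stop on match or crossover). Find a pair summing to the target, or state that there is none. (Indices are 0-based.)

no pair

l=0 r=5: -6+20=14 >4, r--
l=0 r=4: -6+11=5 >4, r--
l=0 r=3: -6+5=-1 <4, l++
l=1 r=3: 0+5=5 >4, r--
l=1 r=2: 0+3=3 <4, l++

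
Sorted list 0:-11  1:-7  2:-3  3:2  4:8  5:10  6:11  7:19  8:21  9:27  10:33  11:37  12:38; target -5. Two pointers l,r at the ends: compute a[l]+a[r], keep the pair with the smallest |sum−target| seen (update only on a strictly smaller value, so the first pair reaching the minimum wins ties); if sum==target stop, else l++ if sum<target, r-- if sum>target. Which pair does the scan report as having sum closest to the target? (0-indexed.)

pair (-7, 2) with sum -5 (|Δ|=0)

l=0 r=12: -11+38=27 d=32 *, r--
l=0 r=11: -11+37=26 d=31 *, r--
l=0 r=10: -11+33=22 d=27 *, r--
l=0 r=9: -11+27=16 d=21 *, r--
l=0 r=8: -11+21=10 d=15 *, r--
l=0 r=7: -11+19=8 d=13 *, r--
l=0 r=6: -11+11=0 d=5 *, r--
l=0 r=5: -11+10=-1 d=4 *, r--
l=0 r=4: -11+8=-3 d=2 *, r--
l=0 r=3: -11+2=-9 d=4, l++
l=1 r=3: -7+2=-5 d=0 *, stop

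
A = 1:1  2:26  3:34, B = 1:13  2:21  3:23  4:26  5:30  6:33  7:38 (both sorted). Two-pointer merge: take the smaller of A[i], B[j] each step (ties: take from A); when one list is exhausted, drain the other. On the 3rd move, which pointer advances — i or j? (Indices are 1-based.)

j

i=1 j=1: A[i]=1<=B[j]=13 take 1, i++
i=2 j=1: A[i]=26>B[j]=13 take 13, j++
i=2 j=2: A[i]=26>B[j]=21 take 21, j++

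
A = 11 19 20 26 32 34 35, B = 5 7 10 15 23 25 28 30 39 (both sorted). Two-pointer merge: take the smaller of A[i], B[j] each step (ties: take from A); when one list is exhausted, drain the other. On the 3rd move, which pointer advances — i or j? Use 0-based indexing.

j

[i=0,j=0] A[i]=11>B[j]=5 take 5 → j++
[i=0,j=1] A[i]=11>B[j]=7 take 7 → j++
[i=0,j=2] A[i]=11>B[j]=10 take 10 → j++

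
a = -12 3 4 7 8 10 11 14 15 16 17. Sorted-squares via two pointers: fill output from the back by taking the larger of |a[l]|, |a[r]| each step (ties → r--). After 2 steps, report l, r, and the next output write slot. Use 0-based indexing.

[0,10] |-12|<=|17| out[10]=289 → r--
[0,9] |-12|<=|16| out[9]=256 → r--

l=0, r=8, next write slot=8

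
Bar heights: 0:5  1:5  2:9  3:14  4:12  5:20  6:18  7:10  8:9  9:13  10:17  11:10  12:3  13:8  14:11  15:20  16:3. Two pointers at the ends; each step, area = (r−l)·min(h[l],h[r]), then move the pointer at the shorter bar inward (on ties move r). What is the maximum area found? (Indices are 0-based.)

l=0 r=16: min(5,3)*16=48 best=48 *, r--
l=0 r=15: min(5,20)*15=75 best=75 *, l++
l=1 r=15: min(5,20)*14=70 best=75, l++
l=2 r=15: min(9,20)*13=117 best=117 *, l++
l=3 r=15: min(14,20)*12=168 best=168 *, l++
l=4 r=15: min(12,20)*11=132 best=168, l++
l=5 r=15: min(20,20)*10=200 best=200 *, r--
l=5 r=14: min(20,11)*9=99 best=200, r--
l=5 r=13: min(20,8)*8=64 best=200, r--
l=5 r=12: min(20,3)*7=21 best=200, r--
l=5 r=11: min(20,10)*6=60 best=200, r--
l=5 r=10: min(20,17)*5=85 best=200, r--
l=5 r=9: min(20,13)*4=52 best=200, r--
l=5 r=8: min(20,9)*3=27 best=200, r--
l=5 r=7: min(20,10)*2=20 best=200, r--
l=5 r=6: min(20,18)*1=18 best=200, r--

max area = 200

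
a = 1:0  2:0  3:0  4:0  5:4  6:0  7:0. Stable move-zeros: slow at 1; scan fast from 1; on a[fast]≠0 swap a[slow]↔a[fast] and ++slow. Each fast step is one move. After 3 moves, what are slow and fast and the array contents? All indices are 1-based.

slow=1 fast=1: a[fast]=0, fast++
slow=1 fast=2: a[fast]=0, fast++
slow=1 fast=3: a[fast]=0, fast++

slow=1, fast=4, a=[0, 0, 0, 0, 4, 0, 0]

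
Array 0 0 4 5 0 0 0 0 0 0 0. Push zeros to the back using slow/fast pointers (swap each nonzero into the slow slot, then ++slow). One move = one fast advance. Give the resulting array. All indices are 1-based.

(s=1,f=1) a[fast]=0 → fast++
(s=1,f=2) a[fast]=0 → fast++
(s=1,f=3) a[fast]=4≠0 swap→a[1]=4 → slow++,fast++
(s=2,f=4) a[fast]=5≠0 swap→a[2]=5 → slow++,fast++
(s=3,f=5) a[fast]=0 → fast++
(s=3,f=6) a[fast]=0 → fast++
(s=3,f=7) a[fast]=0 → fast++
(s=3,f=8) a[fast]=0 → fast++
(s=3,f=9) a[fast]=0 → fast++
(s=3,f=10) a[fast]=0 → fast++
(s=3,f=11) a[fast]=0 → fast++

[4, 5, 0, 0, 0, 0, 0, 0, 0, 0, 0]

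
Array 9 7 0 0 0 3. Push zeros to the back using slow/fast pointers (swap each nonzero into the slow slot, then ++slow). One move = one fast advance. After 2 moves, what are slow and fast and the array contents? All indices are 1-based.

slow=3, fast=3, a=[9, 7, 0, 0, 0, 3]

(s=1,f=1) a[fast]=9≠0 swap→a[1]=9 → slow++,fast++
(s=2,f=2) a[fast]=7≠0 swap→a[2]=7 → slow++,fast++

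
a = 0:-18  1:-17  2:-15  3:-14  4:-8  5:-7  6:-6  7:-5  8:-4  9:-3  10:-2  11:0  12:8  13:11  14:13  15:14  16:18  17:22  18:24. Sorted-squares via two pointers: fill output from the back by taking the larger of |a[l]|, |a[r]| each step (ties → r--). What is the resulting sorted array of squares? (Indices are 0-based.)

[0, 4, 9, 16, 25, 36, 49, 64, 64, 121, 169, 196, 196, 225, 289, 324, 324, 484, 576]

[0,18] |-18|<=|24| out[18]=576 → r--
[0,17] |-18|<=|22| out[17]=484 → r--
[0,16] |-18|<=|18| out[16]=324 → r--
[0,15] |-18|>|14| out[15]=324 → l++
[1,15] |-17|>|14| out[14]=289 → l++
[2,15] |-15|>|14| out[13]=225 → l++
[3,15] |-14|<=|14| out[12]=196 → r--
[3,14] |-14|>|13| out[11]=196 → l++
[4,14] |-8|<=|13| out[10]=169 → r--
[4,13] |-8|<=|11| out[9]=121 → r--
[4,12] |-8|<=|8| out[8]=64 → r--
[4,11] |-8|>|0| out[7]=64 → l++
[5,11] |-7|>|0| out[6]=49 → l++
[6,11] |-6|>|0| out[5]=36 → l++
[7,11] |-5|>|0| out[4]=25 → l++
[8,11] |-4|>|0| out[3]=16 → l++
[9,11] |-3|>|0| out[2]=9 → l++
[10,11] |-2|>|0| out[1]=4 → l++
[11,11] |0|<=|0| out[0]=0 → r--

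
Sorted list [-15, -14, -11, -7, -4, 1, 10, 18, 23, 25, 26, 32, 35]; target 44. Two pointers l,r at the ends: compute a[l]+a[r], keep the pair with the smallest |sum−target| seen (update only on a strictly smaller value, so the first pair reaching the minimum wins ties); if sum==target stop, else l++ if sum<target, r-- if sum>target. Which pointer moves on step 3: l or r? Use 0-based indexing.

l

l=0 r=12: -15+35=20 d=24 *, l++
l=1 r=12: -14+35=21 d=23 *, l++
l=2 r=12: -11+35=24 d=20 *, l++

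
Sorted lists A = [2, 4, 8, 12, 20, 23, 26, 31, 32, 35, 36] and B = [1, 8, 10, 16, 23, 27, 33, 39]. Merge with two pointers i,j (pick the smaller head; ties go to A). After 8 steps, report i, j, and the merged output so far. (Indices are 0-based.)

i=4, j=4, merged so far=[1, 2, 4, 8, 8, 10, 12, 16]

i=0 j=0: A[i]=2>B[j]=1 take 1, j++
i=0 j=1: A[i]=2<=B[j]=8 take 2, i++
i=1 j=1: A[i]=4<=B[j]=8 take 4, i++
i=2 j=1: A[i]=8<=B[j]=8 take 8, i++
i=3 j=1: A[i]=12>B[j]=8 take 8, j++
i=3 j=2: A[i]=12>B[j]=10 take 10, j++
i=3 j=3: A[i]=12<=B[j]=16 take 12, i++
i=4 j=3: A[i]=20>B[j]=16 take 16, j++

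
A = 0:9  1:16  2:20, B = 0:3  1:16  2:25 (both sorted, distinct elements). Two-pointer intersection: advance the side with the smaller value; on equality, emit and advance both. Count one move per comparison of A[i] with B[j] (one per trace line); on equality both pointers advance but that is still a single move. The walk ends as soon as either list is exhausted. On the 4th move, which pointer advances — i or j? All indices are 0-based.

i

i=0 j=0: 9>3, j++
i=0 j=1: 9<16, i++
i=1 j=1: 16==16 emit, i++,j++
i=2 j=2: 20<25, i++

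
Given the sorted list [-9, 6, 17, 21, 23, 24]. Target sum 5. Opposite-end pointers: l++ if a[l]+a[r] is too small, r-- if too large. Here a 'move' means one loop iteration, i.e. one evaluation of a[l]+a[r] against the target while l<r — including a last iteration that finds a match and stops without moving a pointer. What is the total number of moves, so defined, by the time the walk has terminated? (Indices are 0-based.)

l=0 r=5: -9+24=15 >5, r--
l=0 r=4: -9+23=14 >5, r--
l=0 r=3: -9+21=12 >5, r--
l=0 r=2: -9+17=8 >5, r--
l=0 r=1: -9+6=-3 <5, l++

5 moves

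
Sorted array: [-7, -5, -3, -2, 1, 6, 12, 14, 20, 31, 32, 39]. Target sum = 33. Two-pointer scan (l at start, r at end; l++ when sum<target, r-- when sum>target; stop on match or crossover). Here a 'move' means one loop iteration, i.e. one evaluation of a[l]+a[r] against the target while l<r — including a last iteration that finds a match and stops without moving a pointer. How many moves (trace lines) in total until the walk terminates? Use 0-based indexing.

l=0 r=11: -7+39=32 <33, l++
l=1 r=11: -5+39=34 >33, r--
l=1 r=10: -5+32=27 <33, l++
l=2 r=10: -3+32=29 <33, l++
l=3 r=10: -2+32=30 <33, l++
l=4 r=10: 1+32=33, found

6 moves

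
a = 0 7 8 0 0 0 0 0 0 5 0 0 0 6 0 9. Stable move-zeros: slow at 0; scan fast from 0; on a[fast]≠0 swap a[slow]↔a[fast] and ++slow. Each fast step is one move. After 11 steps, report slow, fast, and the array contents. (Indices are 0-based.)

slow=3, fast=11, a=[7, 8, 5, 0, 0, 0, 0, 0, 0, 0, 0, 0, 0, 6, 0, 9]

slow=0 fast=0: a[fast]=0, fast++
slow=0 fast=1: a[fast]=7≠0 swap→a[0]=7, slow++,fast++
slow=1 fast=2: a[fast]=8≠0 swap→a[1]=8, slow++,fast++
slow=2 fast=3: a[fast]=0, fast++
slow=2 fast=4: a[fast]=0, fast++
slow=2 fast=5: a[fast]=0, fast++
slow=2 fast=6: a[fast]=0, fast++
slow=2 fast=7: a[fast]=0, fast++
slow=2 fast=8: a[fast]=0, fast++
slow=2 fast=9: a[fast]=5≠0 swap→a[2]=5, slow++,fast++
slow=3 fast=10: a[fast]=0, fast++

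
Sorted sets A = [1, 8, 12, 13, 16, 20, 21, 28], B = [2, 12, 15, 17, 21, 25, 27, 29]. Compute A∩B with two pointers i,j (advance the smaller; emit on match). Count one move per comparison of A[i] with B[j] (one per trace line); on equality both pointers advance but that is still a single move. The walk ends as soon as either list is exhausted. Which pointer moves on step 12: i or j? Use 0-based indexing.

j

i=0 j=0: 1<2, i++
i=1 j=0: 8>2, j++
i=1 j=1: 8<12, i++
i=2 j=1: 12==12 emit, i++,j++
i=3 j=2: 13<15, i++
i=4 j=2: 16>15, j++
i=4 j=3: 16<17, i++
i=5 j=3: 20>17, j++
i=5 j=4: 20<21, i++
i=6 j=4: 21==21 emit, i++,j++
i=7 j=5: 28>25, j++
i=7 j=6: 28>27, j++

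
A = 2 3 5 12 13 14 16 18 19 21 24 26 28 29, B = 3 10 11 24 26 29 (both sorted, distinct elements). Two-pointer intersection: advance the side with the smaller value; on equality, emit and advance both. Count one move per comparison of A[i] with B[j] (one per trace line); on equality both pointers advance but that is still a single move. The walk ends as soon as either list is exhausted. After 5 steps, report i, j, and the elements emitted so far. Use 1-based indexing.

i=4, j=4, emitted=[3]

[i=1,j=1] 2<3 → i++
[i=2,j=1] 3==3 emit → i++,j++
[i=3,j=2] 5<10 → i++
[i=4,j=2] 12>10 → j++
[i=4,j=3] 12>11 → j++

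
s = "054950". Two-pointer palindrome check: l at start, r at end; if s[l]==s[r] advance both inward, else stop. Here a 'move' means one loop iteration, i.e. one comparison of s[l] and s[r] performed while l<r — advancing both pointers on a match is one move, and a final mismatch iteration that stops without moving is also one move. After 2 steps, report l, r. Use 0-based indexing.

l=2, r=3

[0,5] '0'=='0' → l++,r--
[1,4] '5'=='5' → l++,r--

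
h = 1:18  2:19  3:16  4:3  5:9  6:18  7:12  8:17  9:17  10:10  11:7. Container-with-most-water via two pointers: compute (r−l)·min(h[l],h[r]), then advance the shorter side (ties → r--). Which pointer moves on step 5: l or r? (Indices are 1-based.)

r

l=1 r=11: min(18,7)*10=70 best=70 *, r--
l=1 r=10: min(18,10)*9=90 best=90 *, r--
l=1 r=9: min(18,17)*8=136 best=136 *, r--
l=1 r=8: min(18,17)*7=119 best=136, r--
l=1 r=7: min(18,12)*6=72 best=136, r--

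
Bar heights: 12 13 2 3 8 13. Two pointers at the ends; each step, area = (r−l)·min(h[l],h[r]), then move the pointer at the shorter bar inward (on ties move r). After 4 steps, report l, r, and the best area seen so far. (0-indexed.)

l=0 r=5: min(12,13)*5=60 best=60 *, l++
l=1 r=5: min(13,13)*4=52 best=60, r--
l=1 r=4: min(13,8)*3=24 best=60, r--
l=1 r=3: min(13,3)*2=6 best=60, r--

l=1, r=2, best area=60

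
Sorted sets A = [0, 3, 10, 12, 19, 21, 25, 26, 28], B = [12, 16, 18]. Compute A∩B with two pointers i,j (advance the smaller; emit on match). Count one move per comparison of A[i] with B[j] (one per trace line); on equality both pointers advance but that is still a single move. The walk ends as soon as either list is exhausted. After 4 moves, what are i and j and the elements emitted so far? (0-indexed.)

i=4, j=1, emitted=[12]

i=0 j=0: 0<12, i++
i=1 j=0: 3<12, i++
i=2 j=0: 10<12, i++
i=3 j=0: 12==12 emit, i++,j++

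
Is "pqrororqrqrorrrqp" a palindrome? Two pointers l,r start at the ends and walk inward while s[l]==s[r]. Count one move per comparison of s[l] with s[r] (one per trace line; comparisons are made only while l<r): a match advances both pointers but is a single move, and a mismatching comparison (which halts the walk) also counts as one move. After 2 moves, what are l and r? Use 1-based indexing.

l=1 r=17: 'p'=='p', l++,r--
l=2 r=16: 'q'=='q', l++,r--

l=3, r=15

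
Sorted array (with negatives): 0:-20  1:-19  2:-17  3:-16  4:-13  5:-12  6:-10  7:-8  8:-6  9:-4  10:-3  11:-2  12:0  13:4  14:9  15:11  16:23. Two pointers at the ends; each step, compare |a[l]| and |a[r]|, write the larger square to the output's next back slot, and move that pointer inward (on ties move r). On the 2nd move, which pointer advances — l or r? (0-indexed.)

l

[0,16] |-20|<=|23| out[16]=529 → r--
[0,15] |-20|>|11| out[15]=400 → l++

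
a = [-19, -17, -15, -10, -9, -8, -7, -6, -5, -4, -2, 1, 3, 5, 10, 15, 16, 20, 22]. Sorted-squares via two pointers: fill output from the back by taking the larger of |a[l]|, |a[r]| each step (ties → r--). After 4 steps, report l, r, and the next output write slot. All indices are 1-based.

l=1 r=19: |-19|<=|22| out[19]=484, r--
l=1 r=18: |-19|<=|20| out[18]=400, r--
l=1 r=17: |-19|>|16| out[17]=361, l++
l=2 r=17: |-17|>|16| out[16]=289, l++

l=3, r=17, next write slot=15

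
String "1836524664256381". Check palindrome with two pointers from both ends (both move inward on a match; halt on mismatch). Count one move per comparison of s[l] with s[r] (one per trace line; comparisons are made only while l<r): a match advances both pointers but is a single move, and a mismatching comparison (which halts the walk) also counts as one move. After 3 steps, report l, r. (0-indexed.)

l=3, r=12

l=0 r=15: '1'=='1', l++,r--
l=1 r=14: '8'=='8', l++,r--
l=2 r=13: '3'=='3', l++,r--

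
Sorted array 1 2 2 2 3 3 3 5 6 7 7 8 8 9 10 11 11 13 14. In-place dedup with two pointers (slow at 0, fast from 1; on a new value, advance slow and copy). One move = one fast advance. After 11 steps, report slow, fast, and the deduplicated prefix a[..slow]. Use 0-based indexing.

slow=6, fast=12, prefix=[1, 2, 3, 5, 6, 7, 8]

(s=0,f=1) a[fast]=2≠a[slow]=1 write a[1]=2 → slow++,fast++
(s=1,f=2) a[fast]=2=a[slow] dup → fast++
(s=1,f=3) a[fast]=2=a[slow] dup → fast++
(s=1,f=4) a[fast]=3≠a[slow]=2 write a[2]=3 → slow++,fast++
(s=2,f=5) a[fast]=3=a[slow] dup → fast++
(s=2,f=6) a[fast]=3=a[slow] dup → fast++
(s=2,f=7) a[fast]=5≠a[slow]=3 write a[3]=5 → slow++,fast++
(s=3,f=8) a[fast]=6≠a[slow]=5 write a[4]=6 → slow++,fast++
(s=4,f=9) a[fast]=7≠a[slow]=6 write a[5]=7 → slow++,fast++
(s=5,f=10) a[fast]=7=a[slow] dup → fast++
(s=5,f=11) a[fast]=8≠a[slow]=7 write a[6]=8 → slow++,fast++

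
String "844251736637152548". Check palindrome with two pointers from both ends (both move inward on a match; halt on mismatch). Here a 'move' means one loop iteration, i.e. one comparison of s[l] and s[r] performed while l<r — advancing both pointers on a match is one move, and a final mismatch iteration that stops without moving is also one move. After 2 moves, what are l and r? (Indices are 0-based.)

l=0 r=17: '8'=='8', l++,r--
l=1 r=16: '4'=='4', l++,r--

l=2, r=15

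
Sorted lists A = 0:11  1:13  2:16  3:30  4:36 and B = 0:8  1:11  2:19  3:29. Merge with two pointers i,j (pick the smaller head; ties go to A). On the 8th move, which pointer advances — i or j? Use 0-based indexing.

i=0 j=0: A[i]=11>B[j]=8 take 8, j++
i=0 j=1: A[i]=11<=B[j]=11 take 11, i++
i=1 j=1: A[i]=13>B[j]=11 take 11, j++
i=1 j=2: A[i]=13<=B[j]=19 take 13, i++
i=2 j=2: A[i]=16<=B[j]=19 take 16, i++
i=3 j=2: A[i]=30>B[j]=19 take 19, j++
i=3 j=3: A[i]=30>B[j]=29 take 29, j++
i=3 j=4: B done, take A[i]=30, i++

i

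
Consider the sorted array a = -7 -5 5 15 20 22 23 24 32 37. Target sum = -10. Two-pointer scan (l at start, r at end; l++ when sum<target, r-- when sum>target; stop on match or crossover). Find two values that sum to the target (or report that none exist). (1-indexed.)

[1,10] -7+37=30 >-10 → r--
[1,9] -7+32=25 >-10 → r--
[1,8] -7+24=17 >-10 → r--
[1,7] -7+23=16 >-10 → r--
[1,6] -7+22=15 >-10 → r--
[1,5] -7+20=13 >-10 → r--
[1,4] -7+15=8 >-10 → r--
[1,3] -7+5=-2 >-10 → r--
[1,2] -7+-5=-12 <-10 → l++

no pair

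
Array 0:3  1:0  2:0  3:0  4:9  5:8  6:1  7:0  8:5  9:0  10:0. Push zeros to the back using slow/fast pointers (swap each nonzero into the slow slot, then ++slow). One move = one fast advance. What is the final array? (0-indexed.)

[3, 9, 8, 1, 5, 0, 0, 0, 0, 0, 0]

slow=0 fast=0: a[fast]=3≠0 swap→a[0]=3, slow++,fast++
slow=1 fast=1: a[fast]=0, fast++
slow=1 fast=2: a[fast]=0, fast++
slow=1 fast=3: a[fast]=0, fast++
slow=1 fast=4: a[fast]=9≠0 swap→a[1]=9, slow++,fast++
slow=2 fast=5: a[fast]=8≠0 swap→a[2]=8, slow++,fast++
slow=3 fast=6: a[fast]=1≠0 swap→a[3]=1, slow++,fast++
slow=4 fast=7: a[fast]=0, fast++
slow=4 fast=8: a[fast]=5≠0 swap→a[4]=5, slow++,fast++
slow=5 fast=9: a[fast]=0, fast++
slow=5 fast=10: a[fast]=0, fast++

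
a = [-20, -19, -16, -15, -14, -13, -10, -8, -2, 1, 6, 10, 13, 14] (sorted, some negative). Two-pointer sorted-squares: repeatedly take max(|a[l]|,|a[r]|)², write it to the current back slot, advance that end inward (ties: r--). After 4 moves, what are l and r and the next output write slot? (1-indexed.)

l=5, r=14, next write slot=10

[1,14] |-20|>|14| out[14]=400 → l++
[2,14] |-19|>|14| out[13]=361 → l++
[3,14] |-16|>|14| out[12]=256 → l++
[4,14] |-15|>|14| out[11]=225 → l++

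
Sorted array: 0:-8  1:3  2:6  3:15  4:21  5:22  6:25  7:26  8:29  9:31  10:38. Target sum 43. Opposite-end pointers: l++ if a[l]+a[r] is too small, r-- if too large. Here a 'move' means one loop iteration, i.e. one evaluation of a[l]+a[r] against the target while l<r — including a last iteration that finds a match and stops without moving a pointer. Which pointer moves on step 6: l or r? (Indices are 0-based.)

r

[0,10] -8+38=30 <43 → l++
[1,10] 3+38=41 <43 → l++
[2,10] 6+38=44 >43 → r--
[2,9] 6+31=37 <43 → l++
[3,9] 15+31=46 >43 → r--
[3,8] 15+29=44 >43 → r--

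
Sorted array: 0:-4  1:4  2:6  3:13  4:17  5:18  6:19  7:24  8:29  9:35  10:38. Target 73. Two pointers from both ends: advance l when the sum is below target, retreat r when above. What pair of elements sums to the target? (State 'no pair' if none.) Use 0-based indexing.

(35, 38)

l=0 r=10: -4+38=34 <73, l++
l=1 r=10: 4+38=42 <73, l++
l=2 r=10: 6+38=44 <73, l++
l=3 r=10: 13+38=51 <73, l++
l=4 r=10: 17+38=55 <73, l++
l=5 r=10: 18+38=56 <73, l++
l=6 r=10: 19+38=57 <73, l++
l=7 r=10: 24+38=62 <73, l++
l=8 r=10: 29+38=67 <73, l++
l=9 r=10: 35+38=73, found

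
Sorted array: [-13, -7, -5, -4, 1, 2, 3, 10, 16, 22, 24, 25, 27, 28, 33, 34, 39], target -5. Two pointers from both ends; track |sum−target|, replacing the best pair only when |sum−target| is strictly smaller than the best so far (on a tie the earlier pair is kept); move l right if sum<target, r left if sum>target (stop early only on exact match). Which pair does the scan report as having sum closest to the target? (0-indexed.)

pair (-7, 2) with sum -5 (|Δ|=0)

[0,16] -13+39=26 d=31 * → r--
[0,15] -13+34=21 d=26 * → r--
[0,14] -13+33=20 d=25 * → r--
[0,13] -13+28=15 d=20 * → r--
[0,12] -13+27=14 d=19 * → r--
[0,11] -13+25=12 d=17 * → r--
[0,10] -13+24=11 d=16 * → r--
[0,9] -13+22=9 d=14 * → r--
[0,8] -13+16=3 d=8 * → r--
[0,7] -13+10=-3 d=2 * → r--
[0,6] -13+3=-10 d=5 → l++
[1,6] -7+3=-4 d=1 * → r--
[1,5] -7+2=-5 d=0 * → stop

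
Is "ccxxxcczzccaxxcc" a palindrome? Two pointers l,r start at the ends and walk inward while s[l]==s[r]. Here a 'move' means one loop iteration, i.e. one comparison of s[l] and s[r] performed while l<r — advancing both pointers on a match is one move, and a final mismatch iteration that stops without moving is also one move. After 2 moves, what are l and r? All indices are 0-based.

l=0 r=15: 'c'=='c', l++,r--
l=1 r=14: 'c'=='c', l++,r--

l=2, r=13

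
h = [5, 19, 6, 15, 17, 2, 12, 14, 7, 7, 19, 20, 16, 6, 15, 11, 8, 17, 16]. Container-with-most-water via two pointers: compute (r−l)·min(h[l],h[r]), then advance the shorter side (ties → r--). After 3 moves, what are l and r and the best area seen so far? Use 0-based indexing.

l=1, r=16, best area=272

l=0 r=18: min(5,16)*18=90 best=90 *, l++
l=1 r=18: min(19,16)*17=272 best=272 *, r--
l=1 r=17: min(19,17)*16=272 best=272, r--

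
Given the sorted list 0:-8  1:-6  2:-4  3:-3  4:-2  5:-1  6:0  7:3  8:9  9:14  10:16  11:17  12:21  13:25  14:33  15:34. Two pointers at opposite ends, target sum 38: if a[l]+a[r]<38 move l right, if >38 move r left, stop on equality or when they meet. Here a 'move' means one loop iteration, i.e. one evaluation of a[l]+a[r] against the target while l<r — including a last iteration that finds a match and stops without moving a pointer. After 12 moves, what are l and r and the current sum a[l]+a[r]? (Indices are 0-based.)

l=9, r=12, sum=35

[0,15] -8+34=26 <38 → l++
[1,15] -6+34=28 <38 → l++
[2,15] -4+34=30 <38 → l++
[3,15] -3+34=31 <38 → l++
[4,15] -2+34=32 <38 → l++
[5,15] -1+34=33 <38 → l++
[6,15] 0+34=34 <38 → l++
[7,15] 3+34=37 <38 → l++
[8,15] 9+34=43 >38 → r--
[8,14] 9+33=42 >38 → r--
[8,13] 9+25=34 <38 → l++
[9,13] 14+25=39 >38 → r--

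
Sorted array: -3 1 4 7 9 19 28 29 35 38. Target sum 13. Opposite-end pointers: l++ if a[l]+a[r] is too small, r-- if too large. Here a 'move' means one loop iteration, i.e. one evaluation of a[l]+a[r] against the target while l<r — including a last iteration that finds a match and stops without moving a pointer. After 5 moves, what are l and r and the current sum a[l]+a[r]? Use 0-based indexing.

l=0 r=9: -3+38=35 >13, r--
l=0 r=8: -3+35=32 >13, r--
l=0 r=7: -3+29=26 >13, r--
l=0 r=6: -3+28=25 >13, r--
l=0 r=5: -3+19=16 >13, r--

l=0, r=4, sum=6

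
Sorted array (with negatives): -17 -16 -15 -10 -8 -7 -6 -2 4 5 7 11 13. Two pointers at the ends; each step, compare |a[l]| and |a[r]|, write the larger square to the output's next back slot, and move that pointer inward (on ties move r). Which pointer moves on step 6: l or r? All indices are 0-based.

l=0 r=12: |-17|>|13| out[12]=289, l++
l=1 r=12: |-16|>|13| out[11]=256, l++
l=2 r=12: |-15|>|13| out[10]=225, l++
l=3 r=12: |-10|<=|13| out[9]=169, r--
l=3 r=11: |-10|<=|11| out[8]=121, r--
l=3 r=10: |-10|>|7| out[7]=100, l++

l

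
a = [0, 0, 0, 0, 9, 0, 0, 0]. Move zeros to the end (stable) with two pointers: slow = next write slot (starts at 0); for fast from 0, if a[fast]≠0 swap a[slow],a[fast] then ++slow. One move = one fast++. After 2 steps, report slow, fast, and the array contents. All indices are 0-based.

slow=0, fast=2, a=[0, 0, 0, 0, 9, 0, 0, 0]

slow=0 fast=0: a[fast]=0, fast++
slow=0 fast=1: a[fast]=0, fast++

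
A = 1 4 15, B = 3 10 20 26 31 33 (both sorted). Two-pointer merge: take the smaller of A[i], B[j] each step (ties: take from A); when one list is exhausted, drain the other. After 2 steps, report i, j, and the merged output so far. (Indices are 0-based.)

i=1, j=1, merged so far=[1, 3]

i=0 j=0: A[i]=1<=B[j]=3 take 1, i++
i=1 j=0: A[i]=4>B[j]=3 take 3, j++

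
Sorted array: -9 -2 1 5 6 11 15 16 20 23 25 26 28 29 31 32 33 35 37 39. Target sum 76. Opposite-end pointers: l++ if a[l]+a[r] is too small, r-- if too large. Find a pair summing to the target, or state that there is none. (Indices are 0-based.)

[0,19] -9+39=30 <76 → l++
[1,19] -2+39=37 <76 → l++
[2,19] 1+39=40 <76 → l++
[3,19] 5+39=44 <76 → l++
[4,19] 6+39=45 <76 → l++
[5,19] 11+39=50 <76 → l++
[6,19] 15+39=54 <76 → l++
[7,19] 16+39=55 <76 → l++
[8,19] 20+39=59 <76 → l++
[9,19] 23+39=62 <76 → l++
[10,19] 25+39=64 <76 → l++
[11,19] 26+39=65 <76 → l++
[12,19] 28+39=67 <76 → l++
[13,19] 29+39=68 <76 → l++
[14,19] 31+39=70 <76 → l++
[15,19] 32+39=71 <76 → l++
[16,19] 33+39=72 <76 → l++
[17,19] 35+39=74 <76 → l++
[18,19] 37+39=76 → found

(37, 39)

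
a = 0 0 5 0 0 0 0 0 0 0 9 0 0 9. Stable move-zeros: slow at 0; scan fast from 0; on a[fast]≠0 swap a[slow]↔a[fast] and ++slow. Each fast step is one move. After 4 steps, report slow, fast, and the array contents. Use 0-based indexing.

slow=1, fast=4, a=[5, 0, 0, 0, 0, 0, 0, 0, 0, 0, 9, 0, 0, 9]

slow=0 fast=0: a[fast]=0, fast++
slow=0 fast=1: a[fast]=0, fast++
slow=0 fast=2: a[fast]=5≠0 swap→a[0]=5, slow++,fast++
slow=1 fast=3: a[fast]=0, fast++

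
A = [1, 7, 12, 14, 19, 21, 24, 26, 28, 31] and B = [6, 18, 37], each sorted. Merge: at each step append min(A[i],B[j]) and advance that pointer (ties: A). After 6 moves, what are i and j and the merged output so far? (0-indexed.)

[i=0,j=0] A[i]=1<=B[j]=6 take 1 → i++
[i=1,j=0] A[i]=7>B[j]=6 take 6 → j++
[i=1,j=1] A[i]=7<=B[j]=18 take 7 → i++
[i=2,j=1] A[i]=12<=B[j]=18 take 12 → i++
[i=3,j=1] A[i]=14<=B[j]=18 take 14 → i++
[i=4,j=1] A[i]=19>B[j]=18 take 18 → j++

i=4, j=2, merged so far=[1, 6, 7, 12, 14, 18]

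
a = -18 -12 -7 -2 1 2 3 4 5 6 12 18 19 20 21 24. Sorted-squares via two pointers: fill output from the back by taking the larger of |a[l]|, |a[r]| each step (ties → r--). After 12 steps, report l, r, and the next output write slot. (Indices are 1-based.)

[1,16] |-18|<=|24| out[16]=576 → r--
[1,15] |-18|<=|21| out[15]=441 → r--
[1,14] |-18|<=|20| out[14]=400 → r--
[1,13] |-18|<=|19| out[13]=361 → r--
[1,12] |-18|<=|18| out[12]=324 → r--
[1,11] |-18|>|12| out[11]=324 → l++
[2,11] |-12|<=|12| out[10]=144 → r--
[2,10] |-12|>|6| out[9]=144 → l++
[3,10] |-7|>|6| out[8]=49 → l++
[4,10] |-2|<=|6| out[7]=36 → r--
[4,9] |-2|<=|5| out[6]=25 → r--
[4,8] |-2|<=|4| out[5]=16 → r--

l=4, r=7, next write slot=4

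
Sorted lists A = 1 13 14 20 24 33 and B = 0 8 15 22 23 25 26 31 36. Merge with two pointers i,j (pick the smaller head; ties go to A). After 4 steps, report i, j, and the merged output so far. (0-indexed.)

i=2, j=2, merged so far=[0, 1, 8, 13]

i=0 j=0: A[i]=1>B[j]=0 take 0, j++
i=0 j=1: A[i]=1<=B[j]=8 take 1, i++
i=1 j=1: A[i]=13>B[j]=8 take 8, j++
i=1 j=2: A[i]=13<=B[j]=15 take 13, i++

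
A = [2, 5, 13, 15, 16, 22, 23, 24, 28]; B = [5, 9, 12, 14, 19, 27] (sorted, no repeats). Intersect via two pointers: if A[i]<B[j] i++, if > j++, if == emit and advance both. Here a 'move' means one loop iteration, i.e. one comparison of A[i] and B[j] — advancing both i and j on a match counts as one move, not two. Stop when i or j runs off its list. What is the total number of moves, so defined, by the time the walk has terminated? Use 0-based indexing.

13 moves

[i=0,j=0] 2<5 → i++
[i=1,j=0] 5==5 emit → i++,j++
[i=2,j=1] 13>9 → j++
[i=2,j=2] 13>12 → j++
[i=2,j=3] 13<14 → i++
[i=3,j=3] 15>14 → j++
[i=3,j=4] 15<19 → i++
[i=4,j=4] 16<19 → i++
[i=5,j=4] 22>19 → j++
[i=5,j=5] 22<27 → i++
[i=6,j=5] 23<27 → i++
[i=7,j=5] 24<27 → i++
[i=8,j=5] 28>27 → j++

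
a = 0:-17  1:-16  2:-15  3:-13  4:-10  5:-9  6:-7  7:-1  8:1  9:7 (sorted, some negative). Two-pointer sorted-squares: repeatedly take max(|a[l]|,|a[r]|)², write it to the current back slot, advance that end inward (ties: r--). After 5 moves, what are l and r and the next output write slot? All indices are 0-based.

[0,9] |-17|>|7| out[9]=289 → l++
[1,9] |-16|>|7| out[8]=256 → l++
[2,9] |-15|>|7| out[7]=225 → l++
[3,9] |-13|>|7| out[6]=169 → l++
[4,9] |-10|>|7| out[5]=100 → l++

l=5, r=9, next write slot=4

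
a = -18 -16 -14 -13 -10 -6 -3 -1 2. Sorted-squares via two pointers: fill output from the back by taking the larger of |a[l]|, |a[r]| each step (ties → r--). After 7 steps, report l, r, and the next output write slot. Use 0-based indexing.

l=7, r=8, next write slot=1

l=0 r=8: |-18|>|2| out[8]=324, l++
l=1 r=8: |-16|>|2| out[7]=256, l++
l=2 r=8: |-14|>|2| out[6]=196, l++
l=3 r=8: |-13|>|2| out[5]=169, l++
l=4 r=8: |-10|>|2| out[4]=100, l++
l=5 r=8: |-6|>|2| out[3]=36, l++
l=6 r=8: |-3|>|2| out[2]=9, l++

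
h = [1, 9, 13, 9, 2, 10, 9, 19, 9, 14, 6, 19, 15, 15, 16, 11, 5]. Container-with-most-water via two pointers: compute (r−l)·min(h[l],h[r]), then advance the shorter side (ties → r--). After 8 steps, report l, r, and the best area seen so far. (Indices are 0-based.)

l=0 r=16: min(1,5)*16=16 best=16 *, l++
l=1 r=16: min(9,5)*15=75 best=75 *, r--
l=1 r=15: min(9,11)*14=126 best=126 *, l++
l=2 r=15: min(13,11)*13=143 best=143 *, r--
l=2 r=14: min(13,16)*12=156 best=156 *, l++
l=3 r=14: min(9,16)*11=99 best=156, l++
l=4 r=14: min(2,16)*10=20 best=156, l++
l=5 r=14: min(10,16)*9=90 best=156, l++

l=6, r=14, best area=156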